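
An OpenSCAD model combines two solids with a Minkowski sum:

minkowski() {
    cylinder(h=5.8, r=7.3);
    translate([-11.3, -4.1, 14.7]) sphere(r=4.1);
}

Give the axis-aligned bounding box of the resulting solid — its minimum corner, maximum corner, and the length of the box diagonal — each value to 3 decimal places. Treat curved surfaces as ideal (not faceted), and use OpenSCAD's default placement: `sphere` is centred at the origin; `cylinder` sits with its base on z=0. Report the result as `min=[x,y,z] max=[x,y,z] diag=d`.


min=[-22.700,-15.500,10.600] max=[0.100,7.300,24.600] diag=35.152

A = translate([-11.3, -4.1, 14.7]) sphere(r=4.1) → bbox [-15.4,-8.2,10.6] .. [-7.2,0,18.8]
B = cylinder(h=5.8, r=7.3) → bbox [-7.3,-7.3,0] .. [7.3,7.3,5.8]
lo = A.lo+B.lo = [-15.4-7.3, -8.2-7.3, 10.6+0] = [-22.700,-15.500,10.600]
hi = A.hi+B.hi = [-7.2+7.3, 0+7.3, 18.8+5.8] = [0.100,7.300,24.600]
diag = √(22.8²+22.8²+14²) = √1235.68 = 35.152


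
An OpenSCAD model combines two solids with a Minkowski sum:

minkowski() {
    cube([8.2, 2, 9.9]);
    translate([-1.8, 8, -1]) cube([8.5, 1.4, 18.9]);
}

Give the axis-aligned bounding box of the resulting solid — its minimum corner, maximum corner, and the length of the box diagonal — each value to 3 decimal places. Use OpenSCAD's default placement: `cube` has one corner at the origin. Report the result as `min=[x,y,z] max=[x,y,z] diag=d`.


min=[-1.800,8.000,-1.000] max=[14.900,11.400,27.800] diag=33.465

A = translate([-1.8, 8, -1]) cube([8.5, 1.4, 18.9]) → bbox [-1.8,8,-1] .. [6.7,9.4,17.9]
B = cube([8.2, 2, 9.9]) → bbox [0,0,0] .. [8.2,2,9.9]
lo = A.lo+B.lo = [-1.8+0, 8+0, -1+0] = [-1.800,8.000,-1.000]
hi = A.hi+B.hi = [6.7+8.2, 9.4+2, 17.9+9.9] = [14.900,11.400,27.800]
diag = √(16.7²+3.4²+28.8²) = √1119.89 = 33.465


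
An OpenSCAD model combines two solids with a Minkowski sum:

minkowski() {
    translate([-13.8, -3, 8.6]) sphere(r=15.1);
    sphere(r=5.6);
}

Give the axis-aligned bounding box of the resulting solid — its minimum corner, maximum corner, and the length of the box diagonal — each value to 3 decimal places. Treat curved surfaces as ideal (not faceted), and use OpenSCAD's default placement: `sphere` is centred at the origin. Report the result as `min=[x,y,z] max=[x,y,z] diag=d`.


A = translate([-13.8, -3, 8.6]) sphere(r=15.1) → bbox [-28.9,-18.1,-6.5] .. [1.3,12.1,23.7]
B = sphere(r=5.6) → bbox [-5.6,-5.6,-5.6] .. [5.6,5.6,5.6]
lo = A.lo+B.lo = [-28.9-5.6, -18.1-5.6, -6.5-5.6] = [-34.500,-23.700,-12.100]
hi = A.hi+B.hi = [1.3+5.6, 12.1+5.6, 23.7+5.6] = [6.900,17.700,29.300]
diag = √(41.4²+41.4²+41.4²) = √5141.88 = 71.707

min=[-34.500,-23.700,-12.100] max=[6.900,17.700,29.300] diag=71.707


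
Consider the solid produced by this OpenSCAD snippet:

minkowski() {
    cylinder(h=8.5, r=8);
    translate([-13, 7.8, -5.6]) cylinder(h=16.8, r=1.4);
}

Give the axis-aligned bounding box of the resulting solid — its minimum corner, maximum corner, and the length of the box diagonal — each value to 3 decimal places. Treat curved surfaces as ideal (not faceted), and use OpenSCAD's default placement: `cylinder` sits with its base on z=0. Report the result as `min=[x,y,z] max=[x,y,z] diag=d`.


min=[-22.400,-1.600,-5.600] max=[-3.600,17.200,19.700] diag=36.701

A = translate([-13, 7.8, -5.6]) cylinder(h=16.8, r=1.4) → bbox [-14.4,6.4,-5.6] .. [-11.6,9.2,11.2]
B = cylinder(h=8.5, r=8) → bbox [-8,-8,0] .. [8,8,8.5]
lo = A.lo+B.lo = [-14.4-8, 6.4-8, -5.6+0] = [-22.400,-1.600,-5.600]
hi = A.hi+B.hi = [-11.6+8, 9.2+8, 11.2+8.5] = [-3.600,17.200,19.700]
diag = √(18.8²+18.8²+25.3²) = √1346.97 = 36.701


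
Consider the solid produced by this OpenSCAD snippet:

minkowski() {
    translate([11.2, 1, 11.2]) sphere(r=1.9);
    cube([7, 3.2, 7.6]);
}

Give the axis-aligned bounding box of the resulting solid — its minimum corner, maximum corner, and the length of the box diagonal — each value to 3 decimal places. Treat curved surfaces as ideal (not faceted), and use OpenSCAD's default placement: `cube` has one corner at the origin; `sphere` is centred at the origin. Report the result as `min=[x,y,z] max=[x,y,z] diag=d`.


min=[9.300,-0.900,9.300] max=[20.100,6.100,20.700] diag=17.193

A = translate([11.2, 1, 11.2]) sphere(r=1.9) → bbox [9.3,-0.9,9.3] .. [13.1,2.9,13.1]
B = cube([7, 3.2, 7.6]) → bbox [0,0,0] .. [7,3.2,7.6]
lo = A.lo+B.lo = [9.3+0, -0.9+0, 9.3+0] = [9.300,-0.900,9.300]
hi = A.hi+B.hi = [13.1+7, 2.9+3.2, 13.1+7.6] = [20.100,6.100,20.700]
diag = √(10.8²+7²+11.4²) = √295.6 = 17.193


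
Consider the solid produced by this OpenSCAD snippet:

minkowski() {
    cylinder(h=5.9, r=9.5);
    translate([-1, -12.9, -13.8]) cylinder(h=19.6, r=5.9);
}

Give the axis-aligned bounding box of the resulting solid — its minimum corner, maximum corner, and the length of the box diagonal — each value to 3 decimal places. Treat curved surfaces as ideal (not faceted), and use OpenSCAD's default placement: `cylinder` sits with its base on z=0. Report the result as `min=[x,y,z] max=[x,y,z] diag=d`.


A = translate([-1, -12.9, -13.8]) cylinder(h=19.6, r=5.9) → bbox [-6.9,-18.8,-13.8] .. [4.9,-7,5.8]
B = cylinder(h=5.9, r=9.5) → bbox [-9.5,-9.5,0] .. [9.5,9.5,5.9]
lo = A.lo+B.lo = [-6.9-9.5, -18.8-9.5, -13.8+0] = [-16.400,-28.300,-13.800]
hi = A.hi+B.hi = [4.9+9.5, -7+9.5, 5.8+5.9] = [14.400,2.500,11.700]
diag = √(30.8²+30.8²+25.5²) = √2547.53 = 50.473

min=[-16.400,-28.300,-13.800] max=[14.400,2.500,11.700] diag=50.473


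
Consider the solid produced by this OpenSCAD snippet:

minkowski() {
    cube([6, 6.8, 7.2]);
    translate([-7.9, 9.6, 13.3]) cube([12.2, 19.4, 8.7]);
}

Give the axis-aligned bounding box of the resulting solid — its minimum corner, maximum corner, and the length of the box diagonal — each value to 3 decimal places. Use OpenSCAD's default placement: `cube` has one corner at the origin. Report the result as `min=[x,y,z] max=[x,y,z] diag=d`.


A = translate([-7.9, 9.6, 13.3]) cube([12.2, 19.4, 8.7]) → bbox [-7.9,9.6,13.3] .. [4.3,29,22]
B = cube([6, 6.8, 7.2]) → bbox [0,0,0] .. [6,6.8,7.2]
lo = A.lo+B.lo = [-7.9+0, 9.6+0, 13.3+0] = [-7.900,9.600,13.300]
hi = A.hi+B.hi = [4.3+6, 29+6.8, 22+7.2] = [10.300,35.800,29.200]
diag = √(18.2²+26.2²+15.9²) = √1270.49 = 35.644

min=[-7.900,9.600,13.300] max=[10.300,35.800,29.200] diag=35.644


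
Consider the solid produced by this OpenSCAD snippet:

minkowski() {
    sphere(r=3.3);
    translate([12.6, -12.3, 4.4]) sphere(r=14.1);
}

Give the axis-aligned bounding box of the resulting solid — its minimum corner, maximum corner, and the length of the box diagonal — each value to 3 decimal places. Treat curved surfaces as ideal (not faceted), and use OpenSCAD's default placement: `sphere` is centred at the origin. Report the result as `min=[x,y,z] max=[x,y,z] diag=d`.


min=[-4.800,-29.700,-13.000] max=[30.000,5.100,21.800] diag=60.275

A = translate([12.6, -12.3, 4.4]) sphere(r=14.1) → bbox [-1.5,-26.4,-9.7] .. [26.7,1.8,18.5]
B = sphere(r=3.3) → bbox [-3.3,-3.3,-3.3] .. [3.3,3.3,3.3]
lo = A.lo+B.lo = [-1.5-3.3, -26.4-3.3, -9.7-3.3] = [-4.800,-29.700,-13.000]
hi = A.hi+B.hi = [26.7+3.3, 1.8+3.3, 18.5+3.3] = [30.000,5.100,21.800]
diag = √(34.8²+34.8²+34.8²) = √3633.12 = 60.275


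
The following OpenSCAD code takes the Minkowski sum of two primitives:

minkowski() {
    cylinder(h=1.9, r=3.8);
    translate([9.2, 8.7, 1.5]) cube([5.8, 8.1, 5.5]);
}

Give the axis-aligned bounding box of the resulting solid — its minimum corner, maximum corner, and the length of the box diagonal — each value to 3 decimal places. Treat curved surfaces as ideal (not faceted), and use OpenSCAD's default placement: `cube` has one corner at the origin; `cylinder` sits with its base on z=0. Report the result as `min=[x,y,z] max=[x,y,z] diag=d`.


A = translate([9.2, 8.7, 1.5]) cube([5.8, 8.1, 5.5]) → bbox [9.2,8.7,1.5] .. [15,16.8,7]
B = cylinder(h=1.9, r=3.8) → bbox [-3.8,-3.8,0] .. [3.8,3.8,1.9]
lo = A.lo+B.lo = [9.2-3.8, 8.7-3.8, 1.5+0] = [5.400,4.900,1.500]
hi = A.hi+B.hi = [15+3.8, 16.8+3.8, 7+1.9] = [18.800,20.600,8.900]
diag = √(13.4²+15.7²+7.4²) = √480.81 = 21.927

min=[5.400,4.900,1.500] max=[18.800,20.600,8.900] diag=21.927


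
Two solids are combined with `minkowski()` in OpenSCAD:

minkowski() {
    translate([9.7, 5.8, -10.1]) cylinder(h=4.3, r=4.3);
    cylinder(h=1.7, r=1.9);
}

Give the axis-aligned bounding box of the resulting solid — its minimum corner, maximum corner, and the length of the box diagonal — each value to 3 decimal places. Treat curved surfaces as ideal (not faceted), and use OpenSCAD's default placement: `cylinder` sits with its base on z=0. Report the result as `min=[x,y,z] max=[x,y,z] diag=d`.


min=[3.500,-0.400,-10.100] max=[15.900,12.000,-4.100] diag=18.534

A = translate([9.7, 5.8, -10.1]) cylinder(h=4.3, r=4.3) → bbox [5.4,1.5,-10.1] .. [14,10.1,-5.8]
B = cylinder(h=1.7, r=1.9) → bbox [-1.9,-1.9,0] .. [1.9,1.9,1.7]
lo = A.lo+B.lo = [5.4-1.9, 1.5-1.9, -10.1+0] = [3.500,-0.400,-10.100]
hi = A.hi+B.hi = [14+1.9, 10.1+1.9, -5.8+1.7] = [15.900,12.000,-4.100]
diag = √(12.4²+12.4²+6²) = √343.52 = 18.534


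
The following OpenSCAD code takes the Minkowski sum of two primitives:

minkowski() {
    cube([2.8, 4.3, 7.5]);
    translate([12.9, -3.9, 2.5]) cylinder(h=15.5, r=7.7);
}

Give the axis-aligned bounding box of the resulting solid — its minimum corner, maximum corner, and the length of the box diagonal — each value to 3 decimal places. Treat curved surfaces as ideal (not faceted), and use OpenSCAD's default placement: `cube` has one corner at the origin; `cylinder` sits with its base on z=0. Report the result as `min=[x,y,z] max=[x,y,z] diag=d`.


min=[5.200,-11.600,2.500] max=[23.400,8.100,25.500] diag=35.332

A = translate([12.9, -3.9, 2.5]) cylinder(h=15.5, r=7.7) → bbox [5.2,-11.6,2.5] .. [20.6,3.8,18]
B = cube([2.8, 4.3, 7.5]) → bbox [0,0,0] .. [2.8,4.3,7.5]
lo = A.lo+B.lo = [5.2+0, -11.6+0, 2.5+0] = [5.200,-11.600,2.500]
hi = A.hi+B.hi = [20.6+2.8, 3.8+4.3, 18+7.5] = [23.400,8.100,25.500]
diag = √(18.2²+19.7²+23²) = √1248.33 = 35.332


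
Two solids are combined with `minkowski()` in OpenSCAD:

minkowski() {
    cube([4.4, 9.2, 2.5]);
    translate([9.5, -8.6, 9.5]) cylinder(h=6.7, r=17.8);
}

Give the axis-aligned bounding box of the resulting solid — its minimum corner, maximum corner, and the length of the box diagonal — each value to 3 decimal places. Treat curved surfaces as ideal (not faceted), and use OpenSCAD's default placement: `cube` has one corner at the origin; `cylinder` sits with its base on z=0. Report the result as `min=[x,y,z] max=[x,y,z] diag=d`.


A = translate([9.5, -8.6, 9.5]) cylinder(h=6.7, r=17.8) → bbox [-8.3,-26.4,9.5] .. [27.3,9.2,16.2]
B = cube([4.4, 9.2, 2.5]) → bbox [0,0,0] .. [4.4,9.2,2.5]
lo = A.lo+B.lo = [-8.3+0, -26.4+0, 9.5+0] = [-8.300,-26.400,9.500]
hi = A.hi+B.hi = [27.3+4.4, 9.2+9.2, 16.2+2.5] = [31.700,18.400,18.700]
diag = √(40²+44.8²+9.2²) = √3691.68 = 60.759

min=[-8.300,-26.400,9.500] max=[31.700,18.400,18.700] diag=60.759


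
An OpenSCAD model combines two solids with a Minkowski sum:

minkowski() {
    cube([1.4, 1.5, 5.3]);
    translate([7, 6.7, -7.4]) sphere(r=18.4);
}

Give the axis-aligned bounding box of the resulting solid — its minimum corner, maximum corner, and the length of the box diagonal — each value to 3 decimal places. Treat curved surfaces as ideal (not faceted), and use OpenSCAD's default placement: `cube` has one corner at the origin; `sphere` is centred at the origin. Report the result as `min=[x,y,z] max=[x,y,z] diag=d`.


A = translate([7, 6.7, -7.4]) sphere(r=18.4) → bbox [-11.4,-11.7,-25.8] .. [25.4,25.1,11]
B = cube([1.4, 1.5, 5.3]) → bbox [0,0,0] .. [1.4,1.5,5.3]
lo = A.lo+B.lo = [-11.4+0, -11.7+0, -25.8+0] = [-11.400,-11.700,-25.800]
hi = A.hi+B.hi = [25.4+1.4, 25.1+1.5, 11+5.3] = [26.800,26.600,16.300]
diag = √(38.2²+38.3²+42.1²) = √4698.54 = 68.546

min=[-11.400,-11.700,-25.800] max=[26.800,26.600,16.300] diag=68.546


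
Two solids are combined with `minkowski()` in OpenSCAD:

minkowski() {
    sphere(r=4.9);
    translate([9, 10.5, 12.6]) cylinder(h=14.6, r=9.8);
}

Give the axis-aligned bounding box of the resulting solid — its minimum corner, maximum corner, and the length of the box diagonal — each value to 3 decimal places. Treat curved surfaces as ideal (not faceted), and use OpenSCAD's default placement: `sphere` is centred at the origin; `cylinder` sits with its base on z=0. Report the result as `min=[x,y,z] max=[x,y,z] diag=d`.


A = translate([9, 10.5, 12.6]) cylinder(h=14.6, r=9.8) → bbox [-0.8,0.7,12.6] .. [18.8,20.3,27.2]
B = sphere(r=4.9) → bbox [-4.9,-4.9,-4.9] .. [4.9,4.9,4.9]
lo = A.lo+B.lo = [-0.8-4.9, 0.7-4.9, 12.6-4.9] = [-5.700,-4.200,7.700]
hi = A.hi+B.hi = [18.8+4.9, 20.3+4.9, 27.2+4.9] = [23.700,25.200,32.100]
diag = √(29.4²+29.4²+24.4²) = √2324.08 = 48.209

min=[-5.700,-4.200,7.700] max=[23.700,25.200,32.100] diag=48.209


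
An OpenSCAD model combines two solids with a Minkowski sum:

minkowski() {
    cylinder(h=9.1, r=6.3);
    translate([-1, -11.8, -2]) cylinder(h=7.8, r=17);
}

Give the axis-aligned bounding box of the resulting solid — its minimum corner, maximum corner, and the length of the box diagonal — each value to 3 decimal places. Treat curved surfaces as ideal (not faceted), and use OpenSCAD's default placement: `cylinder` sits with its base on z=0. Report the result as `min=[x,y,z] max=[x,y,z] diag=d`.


min=[-24.300,-35.100,-2.000] max=[22.300,11.500,14.900] diag=68.035

A = translate([-1, -11.8, -2]) cylinder(h=7.8, r=17) → bbox [-18,-28.8,-2] .. [16,5.2,5.8]
B = cylinder(h=9.1, r=6.3) → bbox [-6.3,-6.3,0] .. [6.3,6.3,9.1]
lo = A.lo+B.lo = [-18-6.3, -28.8-6.3, -2+0] = [-24.300,-35.100,-2.000]
hi = A.hi+B.hi = [16+6.3, 5.2+6.3, 5.8+9.1] = [22.300,11.500,14.900]
diag = √(46.6²+46.6²+16.9²) = √4628.73 = 68.035


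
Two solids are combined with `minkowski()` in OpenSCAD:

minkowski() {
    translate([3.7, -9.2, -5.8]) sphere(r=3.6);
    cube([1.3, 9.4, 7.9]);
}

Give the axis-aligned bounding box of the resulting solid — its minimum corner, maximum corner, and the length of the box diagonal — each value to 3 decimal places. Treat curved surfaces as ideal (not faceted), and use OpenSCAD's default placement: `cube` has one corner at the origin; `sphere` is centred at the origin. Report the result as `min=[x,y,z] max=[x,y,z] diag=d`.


A = translate([3.7, -9.2, -5.8]) sphere(r=3.6) → bbox [0.1,-12.8,-9.4] .. [7.3,-5.6,-2.2]
B = cube([1.3, 9.4, 7.9]) → bbox [0,0,0] .. [1.3,9.4,7.9]
lo = A.lo+B.lo = [0.1+0, -12.8+0, -9.4+0] = [0.100,-12.800,-9.400]
hi = A.hi+B.hi = [7.3+1.3, -5.6+9.4, -2.2+7.9] = [8.600,3.800,5.700]
diag = √(8.5²+16.6²+15.1²) = √575.82 = 23.996

min=[0.100,-12.800,-9.400] max=[8.600,3.800,5.700] diag=23.996


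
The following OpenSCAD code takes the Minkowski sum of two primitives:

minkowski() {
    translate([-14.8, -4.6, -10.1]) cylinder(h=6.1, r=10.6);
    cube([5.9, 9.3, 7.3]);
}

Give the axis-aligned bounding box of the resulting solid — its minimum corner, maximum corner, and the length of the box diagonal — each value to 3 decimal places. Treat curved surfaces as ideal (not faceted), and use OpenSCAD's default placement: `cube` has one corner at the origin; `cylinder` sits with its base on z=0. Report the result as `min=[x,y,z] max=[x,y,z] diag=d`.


A = translate([-14.8, -4.6, -10.1]) cylinder(h=6.1, r=10.6) → bbox [-25.4,-15.2,-10.1] .. [-4.2,6,-4]
B = cube([5.9, 9.3, 7.3]) → bbox [0,0,0] .. [5.9,9.3,7.3]
lo = A.lo+B.lo = [-25.4+0, -15.2+0, -10.1+0] = [-25.400,-15.200,-10.100]
hi = A.hi+B.hi = [-4.2+5.9, 6+9.3, -4+7.3] = [1.700,15.300,3.300]
diag = √(27.1²+30.5²+13.4²) = √1844.22 = 42.944

min=[-25.400,-15.200,-10.100] max=[1.700,15.300,3.300] diag=42.944


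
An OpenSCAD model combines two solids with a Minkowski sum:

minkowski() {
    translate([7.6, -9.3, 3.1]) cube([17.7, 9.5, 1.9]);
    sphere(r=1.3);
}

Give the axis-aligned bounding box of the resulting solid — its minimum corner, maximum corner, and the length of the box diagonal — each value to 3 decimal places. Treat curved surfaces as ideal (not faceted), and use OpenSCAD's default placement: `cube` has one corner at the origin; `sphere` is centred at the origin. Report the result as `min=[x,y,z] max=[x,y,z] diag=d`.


min=[6.300,-10.600,1.800] max=[26.600,1.500,6.300] diag=24.057

A = translate([7.6, -9.3, 3.1]) cube([17.7, 9.5, 1.9]) → bbox [7.6,-9.3,3.1] .. [25.3,0.2,5]
B = sphere(r=1.3) → bbox [-1.3,-1.3,-1.3] .. [1.3,1.3,1.3]
lo = A.lo+B.lo = [7.6-1.3, -9.3-1.3, 3.1-1.3] = [6.300,-10.600,1.800]
hi = A.hi+B.hi = [25.3+1.3, 0.2+1.3, 5+1.3] = [26.600,1.500,6.300]
diag = √(20.3²+12.1²+4.5²) = √578.75 = 24.057


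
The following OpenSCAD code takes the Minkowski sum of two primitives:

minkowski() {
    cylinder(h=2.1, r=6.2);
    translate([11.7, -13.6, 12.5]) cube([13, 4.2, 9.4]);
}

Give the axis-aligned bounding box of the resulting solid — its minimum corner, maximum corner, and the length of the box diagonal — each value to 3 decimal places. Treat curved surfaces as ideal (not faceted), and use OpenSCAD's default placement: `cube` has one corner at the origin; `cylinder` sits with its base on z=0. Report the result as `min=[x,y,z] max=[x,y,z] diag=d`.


min=[5.500,-19.800,12.500] max=[30.900,-3.200,24.000] diag=32.449

A = translate([11.7, -13.6, 12.5]) cube([13, 4.2, 9.4]) → bbox [11.7,-13.6,12.5] .. [24.7,-9.4,21.9]
B = cylinder(h=2.1, r=6.2) → bbox [-6.2,-6.2,0] .. [6.2,6.2,2.1]
lo = A.lo+B.lo = [11.7-6.2, -13.6-6.2, 12.5+0] = [5.500,-19.800,12.500]
hi = A.hi+B.hi = [24.7+6.2, -9.4+6.2, 21.9+2.1] = [30.900,-3.200,24.000]
diag = √(25.4²+16.6²+11.5²) = √1052.97 = 32.449


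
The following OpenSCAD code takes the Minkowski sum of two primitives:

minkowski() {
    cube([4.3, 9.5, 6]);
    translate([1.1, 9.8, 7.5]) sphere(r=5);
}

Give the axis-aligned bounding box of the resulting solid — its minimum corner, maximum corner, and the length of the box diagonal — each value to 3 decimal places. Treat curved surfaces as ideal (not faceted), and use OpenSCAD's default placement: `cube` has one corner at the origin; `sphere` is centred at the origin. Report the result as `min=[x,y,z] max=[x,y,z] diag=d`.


A = translate([1.1, 9.8, 7.5]) sphere(r=5) → bbox [-3.9,4.8,2.5] .. [6.1,14.8,12.5]
B = cube([4.3, 9.5, 6]) → bbox [0,0,0] .. [4.3,9.5,6]
lo = A.lo+B.lo = [-3.9+0, 4.8+0, 2.5+0] = [-3.900,4.800,2.500]
hi = A.hi+B.hi = [6.1+4.3, 14.8+9.5, 12.5+6] = [10.400,24.300,18.500]
diag = √(14.3²+19.5²+16²) = √840.74 = 28.996

min=[-3.900,4.800,2.500] max=[10.400,24.300,18.500] diag=28.996


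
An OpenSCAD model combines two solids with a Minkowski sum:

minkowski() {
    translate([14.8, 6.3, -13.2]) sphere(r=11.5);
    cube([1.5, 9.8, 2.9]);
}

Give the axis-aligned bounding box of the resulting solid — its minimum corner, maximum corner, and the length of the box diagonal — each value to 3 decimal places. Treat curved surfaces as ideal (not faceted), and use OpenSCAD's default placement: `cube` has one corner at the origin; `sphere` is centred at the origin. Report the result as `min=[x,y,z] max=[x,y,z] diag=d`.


min=[3.300,-5.200,-24.700] max=[27.800,27.600,1.200] diag=48.445

A = translate([14.8, 6.3, -13.2]) sphere(r=11.5) → bbox [3.3,-5.2,-24.7] .. [26.3,17.8,-1.7]
B = cube([1.5, 9.8, 2.9]) → bbox [0,0,0] .. [1.5,9.8,2.9]
lo = A.lo+B.lo = [3.3+0, -5.2+0, -24.7+0] = [3.300,-5.200,-24.700]
hi = A.hi+B.hi = [26.3+1.5, 17.8+9.8, -1.7+2.9] = [27.800,27.600,1.200]
diag = √(24.5²+32.8²+25.9²) = √2346.9 = 48.445


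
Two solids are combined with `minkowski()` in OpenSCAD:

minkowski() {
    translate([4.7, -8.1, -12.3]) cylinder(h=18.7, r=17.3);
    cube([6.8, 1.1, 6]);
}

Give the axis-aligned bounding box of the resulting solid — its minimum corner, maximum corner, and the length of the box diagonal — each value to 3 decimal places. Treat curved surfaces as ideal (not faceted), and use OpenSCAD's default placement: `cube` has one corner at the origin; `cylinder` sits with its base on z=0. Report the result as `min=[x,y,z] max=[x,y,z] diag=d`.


A = translate([4.7, -8.1, -12.3]) cylinder(h=18.7, r=17.3) → bbox [-12.6,-25.4,-12.3] .. [22,9.2,6.4]
B = cube([6.8, 1.1, 6]) → bbox [0,0,0] .. [6.8,1.1,6]
lo = A.lo+B.lo = [-12.6+0, -25.4+0, -12.3+0] = [-12.600,-25.400,-12.300]
hi = A.hi+B.hi = [22+6.8, 9.2+1.1, 6.4+6] = [28.800,10.300,12.400]
diag = √(41.4²+35.7²+24.7²) = √3598.54 = 59.988

min=[-12.600,-25.400,-12.300] max=[28.800,10.300,12.400] diag=59.988


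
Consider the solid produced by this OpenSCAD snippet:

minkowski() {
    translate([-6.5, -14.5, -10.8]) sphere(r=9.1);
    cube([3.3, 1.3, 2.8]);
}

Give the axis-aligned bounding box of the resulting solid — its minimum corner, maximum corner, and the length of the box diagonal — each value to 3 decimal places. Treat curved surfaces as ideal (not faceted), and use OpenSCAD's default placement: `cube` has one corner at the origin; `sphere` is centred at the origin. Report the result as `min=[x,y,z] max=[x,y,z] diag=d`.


A = translate([-6.5, -14.5, -10.8]) sphere(r=9.1) → bbox [-15.6,-23.6,-19.9] .. [2.6,-5.4,-1.7]
B = cube([3.3, 1.3, 2.8]) → bbox [0,0,0] .. [3.3,1.3,2.8]
lo = A.lo+B.lo = [-15.6+0, -23.6+0, -19.9+0] = [-15.600,-23.600,-19.900]
hi = A.hi+B.hi = [2.6+3.3, -5.4+1.3, -1.7+2.8] = [5.900,-4.100,1.100]
diag = √(21.5²+19.5²+21²) = √1283.5 = 35.826

min=[-15.600,-23.600,-19.900] max=[5.900,-4.100,1.100] diag=35.826


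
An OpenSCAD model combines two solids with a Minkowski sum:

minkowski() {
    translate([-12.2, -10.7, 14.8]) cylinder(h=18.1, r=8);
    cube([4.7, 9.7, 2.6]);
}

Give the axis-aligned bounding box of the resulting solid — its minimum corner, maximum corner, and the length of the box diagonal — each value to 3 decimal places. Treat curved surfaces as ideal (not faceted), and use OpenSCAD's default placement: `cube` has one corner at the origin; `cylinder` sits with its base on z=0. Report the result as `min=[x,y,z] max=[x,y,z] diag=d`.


min=[-20.200,-18.700,14.800] max=[0.500,7.000,35.500] diag=38.955

A = translate([-12.2, -10.7, 14.8]) cylinder(h=18.1, r=8) → bbox [-20.2,-18.7,14.8] .. [-4.2,-2.7,32.9]
B = cube([4.7, 9.7, 2.6]) → bbox [0,0,0] .. [4.7,9.7,2.6]
lo = A.lo+B.lo = [-20.2+0, -18.7+0, 14.8+0] = [-20.200,-18.700,14.800]
hi = A.hi+B.hi = [-4.2+4.7, -2.7+9.7, 32.9+2.6] = [0.500,7.000,35.500]
diag = √(20.7²+25.7²+20.7²) = √1517.47 = 38.955


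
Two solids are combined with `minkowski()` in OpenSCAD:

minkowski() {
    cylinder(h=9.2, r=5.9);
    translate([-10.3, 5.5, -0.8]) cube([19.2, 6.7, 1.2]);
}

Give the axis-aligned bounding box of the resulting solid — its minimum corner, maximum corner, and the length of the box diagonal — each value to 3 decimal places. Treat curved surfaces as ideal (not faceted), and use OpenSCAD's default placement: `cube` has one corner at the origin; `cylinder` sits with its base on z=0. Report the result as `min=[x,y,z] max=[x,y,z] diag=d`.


min=[-16.200,-0.400,-0.800] max=[14.800,18.100,9.600] diag=37.569

A = translate([-10.3, 5.5, -0.8]) cube([19.2, 6.7, 1.2]) → bbox [-10.3,5.5,-0.8] .. [8.9,12.2,0.4]
B = cylinder(h=9.2, r=5.9) → bbox [-5.9,-5.9,0] .. [5.9,5.9,9.2]
lo = A.lo+B.lo = [-10.3-5.9, 5.5-5.9, -0.8+0] = [-16.200,-0.400,-0.800]
hi = A.hi+B.hi = [8.9+5.9, 12.2+5.9, 0.4+9.2] = [14.800,18.100,9.600]
diag = √(31²+18.5²+10.4²) = √1411.41 = 37.569


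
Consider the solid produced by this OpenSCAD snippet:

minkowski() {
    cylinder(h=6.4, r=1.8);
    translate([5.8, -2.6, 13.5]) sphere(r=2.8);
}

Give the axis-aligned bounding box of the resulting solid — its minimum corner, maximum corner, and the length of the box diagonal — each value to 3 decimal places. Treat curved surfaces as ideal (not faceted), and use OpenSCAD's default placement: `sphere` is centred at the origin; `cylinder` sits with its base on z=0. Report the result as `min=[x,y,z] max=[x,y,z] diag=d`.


A = translate([5.8, -2.6, 13.5]) sphere(r=2.8) → bbox [3,-5.4,10.7] .. [8.6,0.2,16.3]
B = cylinder(h=6.4, r=1.8) → bbox [-1.8,-1.8,0] .. [1.8,1.8,6.4]
lo = A.lo+B.lo = [3-1.8, -5.4-1.8, 10.7+0] = [1.200,-7.200,10.700]
hi = A.hi+B.hi = [8.6+1.8, 0.2+1.8, 16.3+6.4] = [10.400,2.000,22.700]
diag = √(9.2²+9.2²+12²) = √313.28 = 17.700

min=[1.200,-7.200,10.700] max=[10.400,2.000,22.700] diag=17.700


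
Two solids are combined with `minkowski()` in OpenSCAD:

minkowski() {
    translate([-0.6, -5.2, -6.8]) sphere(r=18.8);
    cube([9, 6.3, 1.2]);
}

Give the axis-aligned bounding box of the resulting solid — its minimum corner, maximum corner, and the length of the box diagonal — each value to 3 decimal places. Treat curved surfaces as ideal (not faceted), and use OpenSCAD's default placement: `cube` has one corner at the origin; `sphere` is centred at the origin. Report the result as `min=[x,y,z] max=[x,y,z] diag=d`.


min=[-19.400,-24.000,-25.600] max=[27.200,19.900,13.200] diag=74.861

A = translate([-0.6, -5.2, -6.8]) sphere(r=18.8) → bbox [-19.4,-24,-25.6] .. [18.2,13.6,12]
B = cube([9, 6.3, 1.2]) → bbox [0,0,0] .. [9,6.3,1.2]
lo = A.lo+B.lo = [-19.4+0, -24+0, -25.6+0] = [-19.400,-24.000,-25.600]
hi = A.hi+B.hi = [18.2+9, 13.6+6.3, 12+1.2] = [27.200,19.900,13.200]
diag = √(46.6²+43.9²+38.8²) = √5604.21 = 74.861


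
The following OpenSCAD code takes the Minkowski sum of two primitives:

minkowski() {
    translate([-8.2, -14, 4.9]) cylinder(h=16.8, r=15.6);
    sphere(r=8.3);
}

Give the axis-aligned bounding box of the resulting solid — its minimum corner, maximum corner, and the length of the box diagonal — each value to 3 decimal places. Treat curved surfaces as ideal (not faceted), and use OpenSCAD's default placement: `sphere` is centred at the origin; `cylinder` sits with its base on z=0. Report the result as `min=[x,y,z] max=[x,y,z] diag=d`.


min=[-32.100,-37.900,-3.400] max=[15.700,9.900,30.000] diag=75.401

A = translate([-8.2, -14, 4.9]) cylinder(h=16.8, r=15.6) → bbox [-23.8,-29.6,4.9] .. [7.4,1.6,21.7]
B = sphere(r=8.3) → bbox [-8.3,-8.3,-8.3] .. [8.3,8.3,8.3]
lo = A.lo+B.lo = [-23.8-8.3, -29.6-8.3, 4.9-8.3] = [-32.100,-37.900,-3.400]
hi = A.hi+B.hi = [7.4+8.3, 1.6+8.3, 21.7+8.3] = [15.700,9.900,30.000]
diag = √(47.8²+47.8²+33.4²) = √5685.24 = 75.401


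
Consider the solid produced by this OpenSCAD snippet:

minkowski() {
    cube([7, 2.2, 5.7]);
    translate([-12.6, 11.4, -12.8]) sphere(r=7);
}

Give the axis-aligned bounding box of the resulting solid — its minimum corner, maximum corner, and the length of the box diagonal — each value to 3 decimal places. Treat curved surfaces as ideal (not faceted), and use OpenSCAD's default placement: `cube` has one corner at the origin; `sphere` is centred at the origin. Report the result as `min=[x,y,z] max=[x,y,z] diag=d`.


min=[-19.600,4.400,-19.800] max=[1.400,20.600,-0.100] diag=33.038

A = translate([-12.6, 11.4, -12.8]) sphere(r=7) → bbox [-19.6,4.4,-19.8] .. [-5.6,18.4,-5.8]
B = cube([7, 2.2, 5.7]) → bbox [0,0,0] .. [7,2.2,5.7]
lo = A.lo+B.lo = [-19.6+0, 4.4+0, -19.8+0] = [-19.600,4.400,-19.800]
hi = A.hi+B.hi = [-5.6+7, 18.4+2.2, -5.8+5.7] = [1.400,20.600,-0.100]
diag = √(21²+16.2²+19.7²) = √1091.53 = 33.038


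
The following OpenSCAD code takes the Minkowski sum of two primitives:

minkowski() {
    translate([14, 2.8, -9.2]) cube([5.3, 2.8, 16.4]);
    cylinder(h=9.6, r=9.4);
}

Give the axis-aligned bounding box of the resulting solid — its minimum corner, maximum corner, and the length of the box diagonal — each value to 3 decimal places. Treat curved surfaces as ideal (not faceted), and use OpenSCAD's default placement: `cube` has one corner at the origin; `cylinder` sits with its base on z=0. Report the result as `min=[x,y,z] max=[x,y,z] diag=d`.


A = translate([14, 2.8, -9.2]) cube([5.3, 2.8, 16.4]) → bbox [14,2.8,-9.2] .. [19.3,5.6,7.2]
B = cylinder(h=9.6, r=9.4) → bbox [-9.4,-9.4,0] .. [9.4,9.4,9.6]
lo = A.lo+B.lo = [14-9.4, 2.8-9.4, -9.2+0] = [4.600,-6.600,-9.200]
hi = A.hi+B.hi = [19.3+9.4, 5.6+9.4, 7.2+9.6] = [28.700,15.000,16.800]
diag = √(24.1²+21.6²+26²) = √1723.37 = 41.513

min=[4.600,-6.600,-9.200] max=[28.700,15.000,16.800] diag=41.513


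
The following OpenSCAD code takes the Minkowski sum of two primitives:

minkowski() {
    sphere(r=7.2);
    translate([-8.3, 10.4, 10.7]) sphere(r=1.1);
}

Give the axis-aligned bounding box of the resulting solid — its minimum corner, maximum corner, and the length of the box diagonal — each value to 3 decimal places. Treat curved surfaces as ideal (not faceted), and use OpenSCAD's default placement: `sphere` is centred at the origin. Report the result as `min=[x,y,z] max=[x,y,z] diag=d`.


min=[-16.600,2.100,2.400] max=[0.000,18.700,19.000] diag=28.752

A = translate([-8.3, 10.4, 10.7]) sphere(r=1.1) → bbox [-9.4,9.3,9.6] .. [-7.2,11.5,11.8]
B = sphere(r=7.2) → bbox [-7.2,-7.2,-7.2] .. [7.2,7.2,7.2]
lo = A.lo+B.lo = [-9.4-7.2, 9.3-7.2, 9.6-7.2] = [-16.600,2.100,2.400]
hi = A.hi+B.hi = [-7.2+7.2, 11.5+7.2, 11.8+7.2] = [0.000,18.700,19.000]
diag = √(16.6²+16.6²+16.6²) = √826.68 = 28.752


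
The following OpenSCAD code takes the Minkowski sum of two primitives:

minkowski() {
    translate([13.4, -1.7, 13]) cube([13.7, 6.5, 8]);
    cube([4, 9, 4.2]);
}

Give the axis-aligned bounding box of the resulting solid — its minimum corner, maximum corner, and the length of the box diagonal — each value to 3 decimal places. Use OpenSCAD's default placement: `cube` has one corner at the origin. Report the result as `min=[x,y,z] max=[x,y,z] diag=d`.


min=[13.400,-1.700,13.000] max=[31.100,13.800,25.200] diag=26.502

A = translate([13.4, -1.7, 13]) cube([13.7, 6.5, 8]) → bbox [13.4,-1.7,13] .. [27.1,4.8,21]
B = cube([4, 9, 4.2]) → bbox [0,0,0] .. [4,9,4.2]
lo = A.lo+B.lo = [13.4+0, -1.7+0, 13+0] = [13.400,-1.700,13.000]
hi = A.hi+B.hi = [27.1+4, 4.8+9, 21+4.2] = [31.100,13.800,25.200]
diag = √(17.7²+15.5²+12.2²) = √702.38 = 26.502


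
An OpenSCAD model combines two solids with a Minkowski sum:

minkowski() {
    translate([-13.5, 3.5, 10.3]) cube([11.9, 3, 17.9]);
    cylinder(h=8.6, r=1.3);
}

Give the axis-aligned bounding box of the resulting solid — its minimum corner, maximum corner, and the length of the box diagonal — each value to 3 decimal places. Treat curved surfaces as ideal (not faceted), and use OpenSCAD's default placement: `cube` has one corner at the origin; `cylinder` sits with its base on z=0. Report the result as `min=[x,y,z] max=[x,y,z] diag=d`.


A = translate([-13.5, 3.5, 10.3]) cube([11.9, 3, 17.9]) → bbox [-13.5,3.5,10.3] .. [-1.6,6.5,28.2]
B = cylinder(h=8.6, r=1.3) → bbox [-1.3,-1.3,0] .. [1.3,1.3,8.6]
lo = A.lo+B.lo = [-13.5-1.3, 3.5-1.3, 10.3+0] = [-14.800,2.200,10.300]
hi = A.hi+B.hi = [-1.6+1.3, 6.5+1.3, 28.2+8.6] = [-0.300,7.800,36.800]
diag = √(14.5²+5.6²+26.5²) = √943.86 = 30.722

min=[-14.800,2.200,10.300] max=[-0.300,7.800,36.800] diag=30.722


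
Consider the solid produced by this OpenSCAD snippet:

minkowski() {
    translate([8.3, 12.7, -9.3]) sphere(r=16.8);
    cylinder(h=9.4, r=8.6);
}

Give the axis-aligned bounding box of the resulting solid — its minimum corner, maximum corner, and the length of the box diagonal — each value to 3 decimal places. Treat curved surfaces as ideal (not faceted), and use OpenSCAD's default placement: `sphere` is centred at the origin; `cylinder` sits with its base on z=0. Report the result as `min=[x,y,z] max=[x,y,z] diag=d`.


min=[-17.100,-12.700,-26.100] max=[33.700,38.100,16.900] diag=83.727

A = translate([8.3, 12.7, -9.3]) sphere(r=16.8) → bbox [-8.5,-4.1,-26.1] .. [25.1,29.5,7.5]
B = cylinder(h=9.4, r=8.6) → bbox [-8.6,-8.6,0] .. [8.6,8.6,9.4]
lo = A.lo+B.lo = [-8.5-8.6, -4.1-8.6, -26.1+0] = [-17.100,-12.700,-26.100]
hi = A.hi+B.hi = [25.1+8.6, 29.5+8.6, 7.5+9.4] = [33.700,38.100,16.900]
diag = √(50.8²+50.8²+43²) = √7010.28 = 83.727


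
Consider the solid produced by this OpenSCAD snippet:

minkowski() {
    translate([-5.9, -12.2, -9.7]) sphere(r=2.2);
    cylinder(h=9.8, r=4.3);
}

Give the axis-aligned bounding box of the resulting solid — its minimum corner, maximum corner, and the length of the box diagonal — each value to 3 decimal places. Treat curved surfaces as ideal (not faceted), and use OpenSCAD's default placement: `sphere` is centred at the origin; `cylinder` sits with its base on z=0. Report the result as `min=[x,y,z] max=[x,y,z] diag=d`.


A = translate([-5.9, -12.2, -9.7]) sphere(r=2.2) → bbox [-8.1,-14.4,-11.9] .. [-3.7,-10,-7.5]
B = cylinder(h=9.8, r=4.3) → bbox [-4.3,-4.3,0] .. [4.3,4.3,9.8]
lo = A.lo+B.lo = [-8.1-4.3, -14.4-4.3, -11.9+0] = [-12.400,-18.700,-11.900]
hi = A.hi+B.hi = [-3.7+4.3, -10+4.3, -7.5+9.8] = [0.600,-5.700,2.300]
diag = √(13²+13²+14.2²) = √539.64 = 23.230

min=[-12.400,-18.700,-11.900] max=[0.600,-5.700,2.300] diag=23.230


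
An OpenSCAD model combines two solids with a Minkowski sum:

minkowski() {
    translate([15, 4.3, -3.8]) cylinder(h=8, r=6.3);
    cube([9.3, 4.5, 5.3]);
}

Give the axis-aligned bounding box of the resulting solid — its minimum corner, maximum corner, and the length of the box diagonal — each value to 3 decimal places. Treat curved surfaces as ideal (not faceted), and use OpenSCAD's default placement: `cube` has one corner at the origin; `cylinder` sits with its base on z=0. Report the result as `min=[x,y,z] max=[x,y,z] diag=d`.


A = translate([15, 4.3, -3.8]) cylinder(h=8, r=6.3) → bbox [8.7,-2,-3.8] .. [21.3,10.6,4.2]
B = cube([9.3, 4.5, 5.3]) → bbox [0,0,0] .. [9.3,4.5,5.3]
lo = A.lo+B.lo = [8.7+0, -2+0, -3.8+0] = [8.700,-2.000,-3.800]
hi = A.hi+B.hi = [21.3+9.3, 10.6+4.5, 4.2+5.3] = [30.600,15.100,9.500]
diag = √(21.9²+17.1²+13.3²) = √948.91 = 30.804

min=[8.700,-2.000,-3.800] max=[30.600,15.100,9.500] diag=30.804


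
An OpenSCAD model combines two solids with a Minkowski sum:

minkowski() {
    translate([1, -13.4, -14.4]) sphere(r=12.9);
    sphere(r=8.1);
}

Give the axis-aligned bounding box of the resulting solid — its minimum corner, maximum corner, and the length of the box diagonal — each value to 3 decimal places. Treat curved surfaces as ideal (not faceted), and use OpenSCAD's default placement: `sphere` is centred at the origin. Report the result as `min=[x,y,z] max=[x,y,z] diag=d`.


min=[-20.000,-34.400,-35.400] max=[22.000,7.600,6.600] diag=72.746

A = translate([1, -13.4, -14.4]) sphere(r=12.9) → bbox [-11.9,-26.3,-27.3] .. [13.9,-0.5,-1.5]
B = sphere(r=8.1) → bbox [-8.1,-8.1,-8.1] .. [8.1,8.1,8.1]
lo = A.lo+B.lo = [-11.9-8.1, -26.3-8.1, -27.3-8.1] = [-20.000,-34.400,-35.400]
hi = A.hi+B.hi = [13.9+8.1, -0.5+8.1, -1.5+8.1] = [22.000,7.600,6.600]
diag = √(42²+42²+42²) = √5292 = 72.746


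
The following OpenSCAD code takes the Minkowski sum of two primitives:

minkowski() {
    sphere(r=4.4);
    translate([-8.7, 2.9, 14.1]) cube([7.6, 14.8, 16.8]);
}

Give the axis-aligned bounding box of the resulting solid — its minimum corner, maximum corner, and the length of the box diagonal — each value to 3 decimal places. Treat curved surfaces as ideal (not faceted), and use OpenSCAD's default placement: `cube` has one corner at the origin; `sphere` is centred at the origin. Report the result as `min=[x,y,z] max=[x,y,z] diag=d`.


A = translate([-8.7, 2.9, 14.1]) cube([7.6, 14.8, 16.8]) → bbox [-8.7,2.9,14.1] .. [-1.1,17.7,30.9]
B = sphere(r=4.4) → bbox [-4.4,-4.4,-4.4] .. [4.4,4.4,4.4]
lo = A.lo+B.lo = [-8.7-4.4, 2.9-4.4, 14.1-4.4] = [-13.100,-1.500,9.700]
hi = A.hi+B.hi = [-1.1+4.4, 17.7+4.4, 30.9+4.4] = [3.300,22.100,35.300]
diag = √(16.4²+23.6²+25.6²) = √1481.28 = 38.487

min=[-13.100,-1.500,9.700] max=[3.300,22.100,35.300] diag=38.487


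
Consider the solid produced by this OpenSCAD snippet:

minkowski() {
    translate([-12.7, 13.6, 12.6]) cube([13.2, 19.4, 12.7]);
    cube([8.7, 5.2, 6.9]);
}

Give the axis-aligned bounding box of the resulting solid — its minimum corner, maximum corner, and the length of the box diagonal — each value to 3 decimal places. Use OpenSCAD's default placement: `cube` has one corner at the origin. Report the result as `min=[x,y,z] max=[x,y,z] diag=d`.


min=[-12.700,13.600,12.600] max=[9.200,38.200,32.200] diag=38.327

A = translate([-12.7, 13.6, 12.6]) cube([13.2, 19.4, 12.7]) → bbox [-12.7,13.6,12.6] .. [0.5,33,25.3]
B = cube([8.7, 5.2, 6.9]) → bbox [0,0,0] .. [8.7,5.2,6.9]
lo = A.lo+B.lo = [-12.7+0, 13.6+0, 12.6+0] = [-12.700,13.600,12.600]
hi = A.hi+B.hi = [0.5+8.7, 33+5.2, 25.3+6.9] = [9.200,38.200,32.200]
diag = √(21.9²+24.6²+19.6²) = √1468.93 = 38.327


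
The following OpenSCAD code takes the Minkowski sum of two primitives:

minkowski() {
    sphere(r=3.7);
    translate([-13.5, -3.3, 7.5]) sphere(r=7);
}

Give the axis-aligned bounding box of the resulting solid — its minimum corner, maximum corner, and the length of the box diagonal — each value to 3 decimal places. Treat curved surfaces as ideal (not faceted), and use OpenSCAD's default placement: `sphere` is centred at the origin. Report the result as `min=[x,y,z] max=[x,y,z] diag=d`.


min=[-24.200,-14.000,-3.200] max=[-2.800,7.400,18.200] diag=37.066

A = translate([-13.5, -3.3, 7.5]) sphere(r=7) → bbox [-20.5,-10.3,0.5] .. [-6.5,3.7,14.5]
B = sphere(r=3.7) → bbox [-3.7,-3.7,-3.7] .. [3.7,3.7,3.7]
lo = A.lo+B.lo = [-20.5-3.7, -10.3-3.7, 0.5-3.7] = [-24.200,-14.000,-3.200]
hi = A.hi+B.hi = [-6.5+3.7, 3.7+3.7, 14.5+3.7] = [-2.800,7.400,18.200]
diag = √(21.4²+21.4²+21.4²) = √1373.88 = 37.066


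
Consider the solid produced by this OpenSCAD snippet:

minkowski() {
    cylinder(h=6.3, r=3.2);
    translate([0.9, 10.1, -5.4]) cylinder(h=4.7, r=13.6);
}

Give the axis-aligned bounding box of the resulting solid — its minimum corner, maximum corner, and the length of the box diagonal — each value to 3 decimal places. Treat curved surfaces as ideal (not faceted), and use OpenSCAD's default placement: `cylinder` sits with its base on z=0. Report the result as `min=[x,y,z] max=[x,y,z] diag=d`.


min=[-15.900,-6.700,-5.400] max=[17.700,26.900,5.600] diag=48.774

A = translate([0.9, 10.1, -5.4]) cylinder(h=4.7, r=13.6) → bbox [-12.7,-3.5,-5.4] .. [14.5,23.7,-0.7]
B = cylinder(h=6.3, r=3.2) → bbox [-3.2,-3.2,0] .. [3.2,3.2,6.3]
lo = A.lo+B.lo = [-12.7-3.2, -3.5-3.2, -5.4+0] = [-15.900,-6.700,-5.400]
hi = A.hi+B.hi = [14.5+3.2, 23.7+3.2, -0.7+6.3] = [17.700,26.900,5.600]
diag = √(33.6²+33.6²+11²) = √2378.92 = 48.774


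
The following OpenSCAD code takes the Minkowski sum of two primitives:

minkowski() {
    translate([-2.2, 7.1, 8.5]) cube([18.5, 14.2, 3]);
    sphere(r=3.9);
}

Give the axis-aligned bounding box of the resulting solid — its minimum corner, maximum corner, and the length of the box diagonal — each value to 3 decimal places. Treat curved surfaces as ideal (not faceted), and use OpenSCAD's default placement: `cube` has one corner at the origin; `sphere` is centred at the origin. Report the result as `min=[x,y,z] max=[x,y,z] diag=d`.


A = translate([-2.2, 7.1, 8.5]) cube([18.5, 14.2, 3]) → bbox [-2.2,7.1,8.5] .. [16.3,21.3,11.5]
B = sphere(r=3.9) → bbox [-3.9,-3.9,-3.9] .. [3.9,3.9,3.9]
lo = A.lo+B.lo = [-2.2-3.9, 7.1-3.9, 8.5-3.9] = [-6.100,3.200,4.600]
hi = A.hi+B.hi = [16.3+3.9, 21.3+3.9, 11.5+3.9] = [20.200,25.200,15.400]
diag = √(26.3²+22²+10.8²) = √1292.33 = 35.949

min=[-6.100,3.200,4.600] max=[20.200,25.200,15.400] diag=35.949


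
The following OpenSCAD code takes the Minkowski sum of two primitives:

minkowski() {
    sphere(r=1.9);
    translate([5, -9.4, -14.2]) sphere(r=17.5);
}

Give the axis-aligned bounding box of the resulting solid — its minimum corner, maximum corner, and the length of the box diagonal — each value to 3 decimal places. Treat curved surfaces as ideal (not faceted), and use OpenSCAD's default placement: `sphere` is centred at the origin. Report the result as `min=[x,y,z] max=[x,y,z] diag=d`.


A = translate([5, -9.4, -14.2]) sphere(r=17.5) → bbox [-12.5,-26.9,-31.7] .. [22.5,8.1,3.3]
B = sphere(r=1.9) → bbox [-1.9,-1.9,-1.9] .. [1.9,1.9,1.9]
lo = A.lo+B.lo = [-12.5-1.9, -26.9-1.9, -31.7-1.9] = [-14.400,-28.800,-33.600]
hi = A.hi+B.hi = [22.5+1.9, 8.1+1.9, 3.3+1.9] = [24.400,10.000,5.200]
diag = √(38.8²+38.8²+38.8²) = √4516.32 = 67.204

min=[-14.400,-28.800,-33.600] max=[24.400,10.000,5.200] diag=67.204
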